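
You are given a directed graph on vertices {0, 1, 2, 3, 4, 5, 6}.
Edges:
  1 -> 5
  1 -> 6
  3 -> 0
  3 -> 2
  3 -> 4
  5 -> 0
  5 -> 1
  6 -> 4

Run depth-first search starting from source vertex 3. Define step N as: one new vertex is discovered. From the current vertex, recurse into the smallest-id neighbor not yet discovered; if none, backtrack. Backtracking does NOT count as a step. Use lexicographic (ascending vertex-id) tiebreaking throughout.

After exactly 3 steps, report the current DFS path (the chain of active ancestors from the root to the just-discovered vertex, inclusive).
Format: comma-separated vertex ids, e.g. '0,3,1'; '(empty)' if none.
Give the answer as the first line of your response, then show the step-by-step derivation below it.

3,2

step 1: discover 3; path=3; order=3
step 2: discover 0; path=3>0; order=3,0
step 3: discover 2; path=3>2; order=3,0,2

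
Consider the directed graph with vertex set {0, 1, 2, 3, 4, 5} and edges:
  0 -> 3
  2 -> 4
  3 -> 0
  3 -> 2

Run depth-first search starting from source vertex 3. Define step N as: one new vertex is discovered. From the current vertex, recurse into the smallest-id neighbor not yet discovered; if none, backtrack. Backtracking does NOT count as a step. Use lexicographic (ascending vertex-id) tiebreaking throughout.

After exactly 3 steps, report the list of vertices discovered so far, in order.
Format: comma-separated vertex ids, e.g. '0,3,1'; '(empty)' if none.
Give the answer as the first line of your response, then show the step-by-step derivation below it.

3,0,2

step 1: discover 3; path=3; order=3
step 2: discover 0; path=3>0; order=3,0
step 3: discover 2; path=3>2; order=3,0,2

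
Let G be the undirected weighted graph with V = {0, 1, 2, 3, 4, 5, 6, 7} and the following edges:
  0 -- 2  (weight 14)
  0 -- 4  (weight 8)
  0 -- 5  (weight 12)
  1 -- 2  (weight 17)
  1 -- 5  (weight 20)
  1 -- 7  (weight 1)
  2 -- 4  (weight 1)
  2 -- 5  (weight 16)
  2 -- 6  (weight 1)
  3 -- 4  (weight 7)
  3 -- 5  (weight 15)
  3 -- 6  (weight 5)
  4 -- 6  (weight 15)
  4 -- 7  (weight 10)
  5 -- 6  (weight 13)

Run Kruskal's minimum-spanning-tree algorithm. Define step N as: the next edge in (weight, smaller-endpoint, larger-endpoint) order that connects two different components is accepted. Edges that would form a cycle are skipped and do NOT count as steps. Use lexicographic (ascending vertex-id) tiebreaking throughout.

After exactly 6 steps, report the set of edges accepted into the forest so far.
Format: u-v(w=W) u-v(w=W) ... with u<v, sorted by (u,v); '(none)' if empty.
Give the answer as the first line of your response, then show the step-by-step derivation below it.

0-4(w=8) 1-7(w=1) 2-4(w=1) 2-6(w=1) 3-6(w=5) 4-7(w=10)

step 1: add edge 1-7 (w=1); MST = {1-7(w=1)}
step 2: add edge 2-4 (w=1); MST = {1-7(w=1) 2-4(w=1)}
step 3: add edge 2-6 (w=1); MST = {1-7(w=1) 2-4(w=1) 2-6(w=1)}
step 4: add edge 3-6 (w=5); MST = {1-7(w=1) 2-4(w=1) 2-6(w=1) 3-6(w=5)}
step 5: add edge 0-4 (w=8); MST = {0-4(w=8) 1-7(w=1) 2-4(w=1) 2-6(w=1) 3-6(w=5)}
step 6: add edge 4-7 (w=10); MST = {0-4(w=8) 1-7(w=1) 2-4(w=1) 2-6(w=1) 3-6(w=5) 4-7(w=10)}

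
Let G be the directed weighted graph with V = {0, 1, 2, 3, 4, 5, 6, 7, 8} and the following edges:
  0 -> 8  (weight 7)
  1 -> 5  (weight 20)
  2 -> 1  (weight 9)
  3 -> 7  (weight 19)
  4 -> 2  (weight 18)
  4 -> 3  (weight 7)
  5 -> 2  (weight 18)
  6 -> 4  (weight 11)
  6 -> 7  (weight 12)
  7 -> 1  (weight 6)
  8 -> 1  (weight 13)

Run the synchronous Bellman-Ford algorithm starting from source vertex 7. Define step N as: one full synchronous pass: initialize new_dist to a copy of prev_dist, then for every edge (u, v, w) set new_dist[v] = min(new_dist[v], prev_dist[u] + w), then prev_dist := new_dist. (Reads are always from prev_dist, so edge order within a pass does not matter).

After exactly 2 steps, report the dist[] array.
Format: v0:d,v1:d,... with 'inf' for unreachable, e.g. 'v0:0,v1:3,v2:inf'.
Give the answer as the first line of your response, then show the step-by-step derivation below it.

v0:inf,v1:6,v2:inf,v3:inf,v4:inf,v5:26,v6:inf,v7:0,v8:inf

step 1: dist = v0:inf,v1:6,v2:inf,v3:inf,v4:inf,v5:inf,v6:inf,v7:0,v8:inf
step 2: dist = v0:inf,v1:6,v2:inf,v3:inf,v4:inf,v5:26,v6:inf,v7:0,v8:inf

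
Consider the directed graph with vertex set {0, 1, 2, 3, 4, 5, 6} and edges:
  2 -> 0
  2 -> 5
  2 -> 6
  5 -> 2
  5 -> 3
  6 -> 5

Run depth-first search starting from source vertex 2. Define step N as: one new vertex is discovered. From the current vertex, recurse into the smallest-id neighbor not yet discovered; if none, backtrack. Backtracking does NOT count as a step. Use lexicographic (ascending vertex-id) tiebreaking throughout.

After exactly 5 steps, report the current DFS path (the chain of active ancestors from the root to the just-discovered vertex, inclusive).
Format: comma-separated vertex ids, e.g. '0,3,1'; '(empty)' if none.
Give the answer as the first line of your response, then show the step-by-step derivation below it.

2,6

step 1: discover 2; path=2; order=2
step 2: discover 0; path=2>0; order=2,0
step 3: discover 5; path=2>5; order=2,0,5
step 4: discover 3; path=2>5>3; order=2,0,5,3
step 5: discover 6; path=2>6; order=2,0,5,3,6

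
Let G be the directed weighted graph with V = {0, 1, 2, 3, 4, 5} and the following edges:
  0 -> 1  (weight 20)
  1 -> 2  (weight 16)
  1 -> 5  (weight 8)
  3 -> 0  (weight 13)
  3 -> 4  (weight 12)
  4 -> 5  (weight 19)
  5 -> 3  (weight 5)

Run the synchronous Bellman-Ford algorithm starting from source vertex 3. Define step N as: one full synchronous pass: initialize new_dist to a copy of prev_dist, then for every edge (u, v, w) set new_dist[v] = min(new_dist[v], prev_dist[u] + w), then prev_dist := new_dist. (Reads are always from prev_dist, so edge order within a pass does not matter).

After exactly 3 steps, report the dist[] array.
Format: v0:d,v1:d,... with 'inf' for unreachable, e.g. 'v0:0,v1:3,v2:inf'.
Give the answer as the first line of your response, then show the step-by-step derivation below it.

v0:13,v1:33,v2:49,v3:0,v4:12,v5:31

step 1: dist = v0:13,v1:inf,v2:inf,v3:0,v4:12,v5:inf
step 2: dist = v0:13,v1:33,v2:inf,v3:0,v4:12,v5:31
step 3: dist = v0:13,v1:33,v2:49,v3:0,v4:12,v5:31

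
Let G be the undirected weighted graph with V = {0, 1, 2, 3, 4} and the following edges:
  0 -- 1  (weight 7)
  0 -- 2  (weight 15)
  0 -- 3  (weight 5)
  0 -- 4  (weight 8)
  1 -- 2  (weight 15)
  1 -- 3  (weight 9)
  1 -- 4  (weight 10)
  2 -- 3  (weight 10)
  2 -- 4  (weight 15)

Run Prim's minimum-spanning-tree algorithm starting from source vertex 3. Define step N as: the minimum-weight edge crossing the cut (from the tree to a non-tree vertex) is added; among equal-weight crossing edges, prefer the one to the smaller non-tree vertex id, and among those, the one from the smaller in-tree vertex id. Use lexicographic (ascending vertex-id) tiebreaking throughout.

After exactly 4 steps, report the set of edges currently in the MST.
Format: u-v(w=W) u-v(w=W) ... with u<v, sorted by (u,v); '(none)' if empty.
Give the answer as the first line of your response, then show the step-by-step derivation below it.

0-1(w=7) 0-3(w=5) 0-4(w=8) 2-3(w=10)

step 1: add edge 0-3 (w=5); MST = {0-3(w=5)}
step 2: add edge 0-1 (w=7); MST = {0-1(w=7) 0-3(w=5)}
step 3: add edge 0-4 (w=8); MST = {0-1(w=7) 0-3(w=5) 0-4(w=8)}
step 4: add edge 2-3 (w=10); MST = {0-1(w=7) 0-3(w=5) 0-4(w=8) 2-3(w=10)}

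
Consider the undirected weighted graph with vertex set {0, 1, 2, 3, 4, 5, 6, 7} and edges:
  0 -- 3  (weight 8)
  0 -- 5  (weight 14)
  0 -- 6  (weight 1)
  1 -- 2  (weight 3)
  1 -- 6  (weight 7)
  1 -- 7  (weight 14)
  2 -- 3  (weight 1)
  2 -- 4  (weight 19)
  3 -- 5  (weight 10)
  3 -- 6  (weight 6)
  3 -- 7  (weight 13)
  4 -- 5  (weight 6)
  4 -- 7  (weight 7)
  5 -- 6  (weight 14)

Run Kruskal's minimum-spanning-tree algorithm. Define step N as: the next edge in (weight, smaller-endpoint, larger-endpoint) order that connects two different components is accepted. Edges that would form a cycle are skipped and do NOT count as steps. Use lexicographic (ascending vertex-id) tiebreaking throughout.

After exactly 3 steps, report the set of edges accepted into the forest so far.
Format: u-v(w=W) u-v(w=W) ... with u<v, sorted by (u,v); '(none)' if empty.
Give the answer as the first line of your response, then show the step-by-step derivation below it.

0-6(w=1) 1-2(w=3) 2-3(w=1)

step 1: add edge 0-6 (w=1); MST = {0-6(w=1)}
step 2: add edge 2-3 (w=1); MST = {0-6(w=1) 2-3(w=1)}
step 3: add edge 1-2 (w=3); MST = {0-6(w=1) 1-2(w=3) 2-3(w=1)}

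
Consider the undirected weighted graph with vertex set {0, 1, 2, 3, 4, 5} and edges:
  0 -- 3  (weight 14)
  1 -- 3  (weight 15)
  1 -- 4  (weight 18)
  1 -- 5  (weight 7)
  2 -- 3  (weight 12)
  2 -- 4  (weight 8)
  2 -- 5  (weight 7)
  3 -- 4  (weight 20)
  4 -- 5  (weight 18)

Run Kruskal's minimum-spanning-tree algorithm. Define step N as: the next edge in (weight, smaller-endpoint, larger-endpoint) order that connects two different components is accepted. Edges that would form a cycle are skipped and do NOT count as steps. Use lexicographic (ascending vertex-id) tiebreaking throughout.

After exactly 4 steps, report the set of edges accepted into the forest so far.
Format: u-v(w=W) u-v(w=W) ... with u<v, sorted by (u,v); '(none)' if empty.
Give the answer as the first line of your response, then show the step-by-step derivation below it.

1-5(w=7) 2-3(w=12) 2-4(w=8) 2-5(w=7)

step 1: add edge 1-5 (w=7); MST = {1-5(w=7)}
step 2: add edge 2-5 (w=7); MST = {1-5(w=7) 2-5(w=7)}
step 3: add edge 2-4 (w=8); MST = {1-5(w=7) 2-4(w=8) 2-5(w=7)}
step 4: add edge 2-3 (w=12); MST = {1-5(w=7) 2-3(w=12) 2-4(w=8) 2-5(w=7)}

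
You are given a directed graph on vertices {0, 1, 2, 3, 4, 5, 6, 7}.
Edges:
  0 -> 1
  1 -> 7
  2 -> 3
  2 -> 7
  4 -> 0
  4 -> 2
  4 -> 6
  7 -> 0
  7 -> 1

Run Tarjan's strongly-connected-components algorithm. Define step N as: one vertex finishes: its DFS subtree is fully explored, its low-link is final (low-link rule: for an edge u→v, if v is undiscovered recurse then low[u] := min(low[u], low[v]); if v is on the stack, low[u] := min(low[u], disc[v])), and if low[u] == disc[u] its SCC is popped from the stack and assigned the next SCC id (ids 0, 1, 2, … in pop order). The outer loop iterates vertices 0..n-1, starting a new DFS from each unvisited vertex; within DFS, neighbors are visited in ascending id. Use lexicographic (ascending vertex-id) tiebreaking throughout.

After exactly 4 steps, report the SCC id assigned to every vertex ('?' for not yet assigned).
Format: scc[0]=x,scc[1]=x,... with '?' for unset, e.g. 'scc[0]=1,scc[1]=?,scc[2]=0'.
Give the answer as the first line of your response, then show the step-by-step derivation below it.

scc[0]=0,scc[1]=0,scc[2]=?,scc[3]=1,scc[4]=?,scc[5]=?,scc[6]=?,scc[7]=0

step 1: low=(low[0]=0,low[1]=1,low[2]=?,low[3]=?,low[4]=?,low[5]=?,low[6]=?,low[7]=0); scc=(scc[0]=?,scc[1]=?,scc[2]=?,scc[3]=?,scc[4]=?,scc[5]=?,scc[6]=?,scc[7]=?)
step 2: low=(low[0]=0,low[1]=0,low[2]=?,low[3]=?,low[4]=?,low[5]=?,low[6]=?,low[7]=0); scc=(scc[0]=?,scc[1]=?,scc[2]=?,scc[3]=?,scc[4]=?,scc[5]=?,scc[6]=?,scc[7]=?)
step 3: low=(low[0]=0,low[1]=0,low[2]=?,low[3]=?,low[4]=?,low[5]=?,low[6]=?,low[7]=0); scc=(scc[0]=0,scc[1]=0,scc[2]=?,scc[3]=?,scc[4]=?,scc[5]=?,scc[6]=?,scc[7]=0)
step 4: low=(low[0]=0,low[1]=0,low[2]=3,low[3]=4,low[4]=?,low[5]=?,low[6]=?,low[7]=0); scc=(scc[0]=0,scc[1]=0,scc[2]=?,scc[3]=1,scc[4]=?,scc[5]=?,scc[6]=?,scc[7]=0)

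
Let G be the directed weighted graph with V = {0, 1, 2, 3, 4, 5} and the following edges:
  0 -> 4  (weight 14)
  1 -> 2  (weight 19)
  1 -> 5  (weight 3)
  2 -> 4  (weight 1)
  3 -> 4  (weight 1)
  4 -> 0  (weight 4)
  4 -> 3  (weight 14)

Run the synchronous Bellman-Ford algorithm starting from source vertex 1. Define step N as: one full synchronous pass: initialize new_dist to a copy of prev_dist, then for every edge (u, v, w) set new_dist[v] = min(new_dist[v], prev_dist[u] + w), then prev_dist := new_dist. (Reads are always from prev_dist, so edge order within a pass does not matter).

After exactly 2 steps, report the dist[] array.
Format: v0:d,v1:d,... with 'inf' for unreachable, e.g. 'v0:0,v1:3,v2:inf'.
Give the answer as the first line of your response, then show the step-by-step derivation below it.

v0:inf,v1:0,v2:19,v3:inf,v4:20,v5:3

step 1: dist = v0:inf,v1:0,v2:19,v3:inf,v4:inf,v5:3
step 2: dist = v0:inf,v1:0,v2:19,v3:inf,v4:20,v5:3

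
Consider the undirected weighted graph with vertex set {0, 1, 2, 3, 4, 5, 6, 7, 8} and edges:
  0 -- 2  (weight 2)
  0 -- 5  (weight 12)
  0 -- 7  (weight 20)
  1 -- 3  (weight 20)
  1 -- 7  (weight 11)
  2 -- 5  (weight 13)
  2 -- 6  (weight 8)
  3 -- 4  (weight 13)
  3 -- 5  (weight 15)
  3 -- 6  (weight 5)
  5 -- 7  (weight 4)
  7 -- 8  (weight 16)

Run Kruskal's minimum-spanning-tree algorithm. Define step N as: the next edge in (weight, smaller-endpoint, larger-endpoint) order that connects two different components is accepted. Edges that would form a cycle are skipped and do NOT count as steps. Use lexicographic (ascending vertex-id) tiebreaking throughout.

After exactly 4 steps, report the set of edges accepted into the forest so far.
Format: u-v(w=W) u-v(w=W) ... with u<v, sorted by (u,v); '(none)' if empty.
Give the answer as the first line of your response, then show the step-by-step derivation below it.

0-2(w=2) 2-6(w=8) 3-6(w=5) 5-7(w=4)

step 1: add edge 0-2 (w=2); MST = {0-2(w=2)}
step 2: add edge 5-7 (w=4); MST = {0-2(w=2) 5-7(w=4)}
step 3: add edge 3-6 (w=5); MST = {0-2(w=2) 3-6(w=5) 5-7(w=4)}
step 4: add edge 2-6 (w=8); MST = {0-2(w=2) 2-6(w=8) 3-6(w=5) 5-7(w=4)}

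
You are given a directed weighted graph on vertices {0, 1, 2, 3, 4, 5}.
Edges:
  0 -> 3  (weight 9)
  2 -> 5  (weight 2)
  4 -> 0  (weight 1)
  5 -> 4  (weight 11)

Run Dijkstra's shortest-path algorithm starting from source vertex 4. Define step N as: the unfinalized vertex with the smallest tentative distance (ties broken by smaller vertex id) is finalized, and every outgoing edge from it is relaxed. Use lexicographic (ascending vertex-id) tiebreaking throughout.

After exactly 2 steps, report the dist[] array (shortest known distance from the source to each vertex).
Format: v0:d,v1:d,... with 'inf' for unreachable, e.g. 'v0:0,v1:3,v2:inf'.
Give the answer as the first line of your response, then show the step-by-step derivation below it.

v0:1,v1:inf,v2:inf,v3:10,v4:0,v5:inf

step 1: dist = v0:1,v1:inf,v2:inf,v3:inf,v4:0,v5:inf
step 2: dist = v0:1,v1:inf,v2:inf,v3:10,v4:0,v5:inf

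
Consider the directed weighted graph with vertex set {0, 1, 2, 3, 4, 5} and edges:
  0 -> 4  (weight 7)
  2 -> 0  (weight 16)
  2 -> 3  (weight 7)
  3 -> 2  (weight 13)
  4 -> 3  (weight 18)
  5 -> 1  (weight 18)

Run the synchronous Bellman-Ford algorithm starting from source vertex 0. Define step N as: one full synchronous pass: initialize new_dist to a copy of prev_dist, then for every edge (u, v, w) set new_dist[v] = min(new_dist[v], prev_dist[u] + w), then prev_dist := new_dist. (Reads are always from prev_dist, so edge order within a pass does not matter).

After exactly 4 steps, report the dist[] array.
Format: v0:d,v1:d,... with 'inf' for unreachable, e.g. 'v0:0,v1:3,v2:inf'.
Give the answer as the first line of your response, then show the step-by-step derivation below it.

v0:0,v1:inf,v2:38,v3:25,v4:7,v5:inf

step 1: dist = v0:0,v1:inf,v2:inf,v3:inf,v4:7,v5:inf
step 2: dist = v0:0,v1:inf,v2:inf,v3:25,v4:7,v5:inf
step 3: dist = v0:0,v1:inf,v2:38,v3:25,v4:7,v5:inf
step 4: dist = v0:0,v1:inf,v2:38,v3:25,v4:7,v5:inf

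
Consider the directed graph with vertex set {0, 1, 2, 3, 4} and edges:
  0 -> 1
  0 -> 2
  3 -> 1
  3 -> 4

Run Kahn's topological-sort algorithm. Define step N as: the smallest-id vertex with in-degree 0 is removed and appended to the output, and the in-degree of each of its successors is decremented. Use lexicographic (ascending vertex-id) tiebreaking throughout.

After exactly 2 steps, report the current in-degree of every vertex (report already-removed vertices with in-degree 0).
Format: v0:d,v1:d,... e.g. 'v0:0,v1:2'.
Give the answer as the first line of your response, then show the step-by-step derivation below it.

v0:0,v1:1,v2:0,v3:0,v4:1

step 1: output 0; order=[0]; indeg=(0,1,0,0,1)
step 2: output 2; order=[0,2]; indeg=(0,1,0,0,1)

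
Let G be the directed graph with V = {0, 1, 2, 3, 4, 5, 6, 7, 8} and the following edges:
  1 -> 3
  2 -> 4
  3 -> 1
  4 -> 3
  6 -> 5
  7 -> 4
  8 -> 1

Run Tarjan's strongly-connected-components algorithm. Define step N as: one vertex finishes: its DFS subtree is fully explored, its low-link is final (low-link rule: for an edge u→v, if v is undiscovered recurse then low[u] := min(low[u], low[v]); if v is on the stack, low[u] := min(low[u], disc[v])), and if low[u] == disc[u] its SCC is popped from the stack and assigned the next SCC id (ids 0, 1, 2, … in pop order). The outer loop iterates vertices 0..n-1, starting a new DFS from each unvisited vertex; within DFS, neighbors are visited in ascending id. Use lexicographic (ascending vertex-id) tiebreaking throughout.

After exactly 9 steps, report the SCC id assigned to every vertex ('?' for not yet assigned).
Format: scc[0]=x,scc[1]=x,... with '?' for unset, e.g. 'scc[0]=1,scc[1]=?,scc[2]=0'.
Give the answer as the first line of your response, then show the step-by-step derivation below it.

scc[0]=0,scc[1]=1,scc[2]=3,scc[3]=1,scc[4]=2,scc[5]=4,scc[6]=5,scc[7]=6,scc[8]=7

step 1: low=(low[0]=0,low[1]=?,low[2]=?,low[3]=?,low[4]=?,low[5]=?,low[6]=?,low[7]=?,low[8]=?); scc=(scc[0]=0,scc[1]=?,scc[2]=?,scc[3]=?,scc[4]=?,scc[5]=?,scc[6]=?,scc[7]=?,scc[8]=?)
step 2: low=(low[0]=0,low[1]=1,low[2]=?,low[3]=1,low[4]=?,low[5]=?,low[6]=?,low[7]=?,low[8]=?); scc=(scc[0]=0,scc[1]=?,scc[2]=?,scc[3]=?,scc[4]=?,scc[5]=?,scc[6]=?,scc[7]=?,scc[8]=?)
step 3: low=(low[0]=0,low[1]=1,low[2]=?,low[3]=1,low[4]=?,low[5]=?,low[6]=?,low[7]=?,low[8]=?); scc=(scc[0]=0,scc[1]=1,scc[2]=?,scc[3]=1,scc[4]=?,scc[5]=?,scc[6]=?,scc[7]=?,scc[8]=?)
step 4: low=(low[0]=0,low[1]=1,low[2]=3,low[3]=1,low[4]=4,low[5]=?,low[6]=?,low[7]=?,low[8]=?); scc=(scc[0]=0,scc[1]=1,scc[2]=?,scc[3]=1,scc[4]=2,scc[5]=?,scc[6]=?,scc[7]=?,scc[8]=?)
step 5: low=(low[0]=0,low[1]=1,low[2]=3,low[3]=1,low[4]=4,low[5]=?,low[6]=?,low[7]=?,low[8]=?); scc=(scc[0]=0,scc[1]=1,scc[2]=3,scc[3]=1,scc[4]=2,scc[5]=?,scc[6]=?,scc[7]=?,scc[8]=?)
step 6: low=(low[0]=0,low[1]=1,low[2]=3,low[3]=1,low[4]=4,low[5]=5,low[6]=?,low[7]=?,low[8]=?); scc=(scc[0]=0,scc[1]=1,scc[2]=3,scc[3]=1,scc[4]=2,scc[5]=4,scc[6]=?,scc[7]=?,scc[8]=?)
step 7: low=(low[0]=0,low[1]=1,low[2]=3,low[3]=1,low[4]=4,low[5]=5,low[6]=6,low[7]=?,low[8]=?); scc=(scc[0]=0,scc[1]=1,scc[2]=3,scc[3]=1,scc[4]=2,scc[5]=4,scc[6]=5,scc[7]=?,scc[8]=?)
step 8: low=(low[0]=0,low[1]=1,low[2]=3,low[3]=1,low[4]=4,low[5]=5,low[6]=6,low[7]=7,low[8]=?); scc=(scc[0]=0,scc[1]=1,scc[2]=3,scc[3]=1,scc[4]=2,scc[5]=4,scc[6]=5,scc[7]=6,scc[8]=?)
step 9: low=(low[0]=0,low[1]=1,low[2]=3,low[3]=1,low[4]=4,low[5]=5,low[6]=6,low[7]=7,low[8]=8); scc=(scc[0]=0,scc[1]=1,scc[2]=3,scc[3]=1,scc[4]=2,scc[5]=4,scc[6]=5,scc[7]=6,scc[8]=7)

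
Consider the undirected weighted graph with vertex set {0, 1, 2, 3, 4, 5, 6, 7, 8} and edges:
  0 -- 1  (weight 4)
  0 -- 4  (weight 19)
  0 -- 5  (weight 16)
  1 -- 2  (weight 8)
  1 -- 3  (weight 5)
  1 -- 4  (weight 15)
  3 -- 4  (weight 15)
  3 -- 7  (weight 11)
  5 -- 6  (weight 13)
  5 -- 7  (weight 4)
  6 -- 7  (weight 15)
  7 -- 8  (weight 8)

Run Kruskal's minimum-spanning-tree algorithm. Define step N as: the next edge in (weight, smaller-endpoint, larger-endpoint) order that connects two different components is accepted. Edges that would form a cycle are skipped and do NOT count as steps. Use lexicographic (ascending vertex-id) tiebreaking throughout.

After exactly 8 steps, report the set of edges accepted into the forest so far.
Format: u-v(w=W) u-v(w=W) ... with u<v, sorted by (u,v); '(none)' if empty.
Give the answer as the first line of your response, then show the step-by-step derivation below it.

0-1(w=4) 1-2(w=8) 1-3(w=5) 1-4(w=15) 3-7(w=11) 5-6(w=13) 5-7(w=4) 7-8(w=8)

step 1: add edge 0-1 (w=4); MST = {0-1(w=4)}
step 2: add edge 5-7 (w=4); MST = {0-1(w=4) 5-7(w=4)}
step 3: add edge 1-3 (w=5); MST = {0-1(w=4) 1-3(w=5) 5-7(w=4)}
step 4: add edge 1-2 (w=8); MST = {0-1(w=4) 1-2(w=8) 1-3(w=5) 5-7(w=4)}
step 5: add edge 7-8 (w=8); MST = {0-1(w=4) 1-2(w=8) 1-3(w=5) 5-7(w=4) 7-8(w=8)}
step 6: add edge 3-7 (w=11); MST = {0-1(w=4) 1-2(w=8) 1-3(w=5) 3-7(w=11) 5-7(w=4) 7-8(w=8)}
step 7: add edge 5-6 (w=13); MST = {0-1(w=4) 1-2(w=8) 1-3(w=5) 3-7(w=11) 5-6(w=13) 5-7(w=4) 7-8(w=8)}
step 8: add edge 1-4 (w=15); MST = {0-1(w=4) 1-2(w=8) 1-3(w=5) 1-4(w=15) 3-7(w=11) 5-6(w=13) 5-7(w=4) 7-8(w=8)}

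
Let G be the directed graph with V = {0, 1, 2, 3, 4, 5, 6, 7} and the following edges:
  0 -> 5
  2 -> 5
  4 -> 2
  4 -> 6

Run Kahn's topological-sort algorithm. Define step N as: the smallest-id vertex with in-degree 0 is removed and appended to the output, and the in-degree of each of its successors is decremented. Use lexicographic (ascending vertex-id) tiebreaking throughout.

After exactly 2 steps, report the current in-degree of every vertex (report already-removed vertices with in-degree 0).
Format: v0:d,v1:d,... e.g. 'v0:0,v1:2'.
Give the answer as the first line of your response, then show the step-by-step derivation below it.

v0:0,v1:0,v2:1,v3:0,v4:0,v5:1,v6:1,v7:0

step 1: output 0; order=[0]; indeg=(0,0,1,0,0,1,1,0)
step 2: output 1; order=[0,1]; indeg=(0,0,1,0,0,1,1,0)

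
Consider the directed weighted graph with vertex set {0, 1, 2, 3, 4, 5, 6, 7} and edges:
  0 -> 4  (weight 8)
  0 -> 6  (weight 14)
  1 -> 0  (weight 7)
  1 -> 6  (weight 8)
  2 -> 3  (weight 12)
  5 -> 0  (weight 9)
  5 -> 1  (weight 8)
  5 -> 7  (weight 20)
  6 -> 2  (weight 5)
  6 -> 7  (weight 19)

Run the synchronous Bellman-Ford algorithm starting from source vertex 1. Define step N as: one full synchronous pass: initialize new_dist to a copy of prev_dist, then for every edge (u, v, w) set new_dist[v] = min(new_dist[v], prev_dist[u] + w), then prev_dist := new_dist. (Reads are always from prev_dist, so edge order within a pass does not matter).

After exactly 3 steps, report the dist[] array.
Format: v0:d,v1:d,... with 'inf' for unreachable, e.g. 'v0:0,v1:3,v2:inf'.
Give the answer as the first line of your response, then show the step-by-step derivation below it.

v0:7,v1:0,v2:13,v3:25,v4:15,v5:inf,v6:8,v7:27

step 1: dist = v0:7,v1:0,v2:inf,v3:inf,v4:inf,v5:inf,v6:8,v7:inf
step 2: dist = v0:7,v1:0,v2:13,v3:inf,v4:15,v5:inf,v6:8,v7:27
step 3: dist = v0:7,v1:0,v2:13,v3:25,v4:15,v5:inf,v6:8,v7:27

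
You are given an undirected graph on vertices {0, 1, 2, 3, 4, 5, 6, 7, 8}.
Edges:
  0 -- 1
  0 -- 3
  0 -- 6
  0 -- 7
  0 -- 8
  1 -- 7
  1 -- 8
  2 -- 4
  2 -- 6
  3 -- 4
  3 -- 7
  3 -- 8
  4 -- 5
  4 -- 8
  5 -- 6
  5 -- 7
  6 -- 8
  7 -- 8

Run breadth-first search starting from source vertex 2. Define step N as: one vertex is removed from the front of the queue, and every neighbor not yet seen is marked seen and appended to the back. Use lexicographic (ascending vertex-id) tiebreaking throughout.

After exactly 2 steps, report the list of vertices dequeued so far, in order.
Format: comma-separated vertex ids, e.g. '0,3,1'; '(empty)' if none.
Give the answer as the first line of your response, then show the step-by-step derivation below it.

2,4

step 1: dequeue 2; queue=[4,6]; order=2
step 2: dequeue 4; queue=[6,3,5,8]; order=2,4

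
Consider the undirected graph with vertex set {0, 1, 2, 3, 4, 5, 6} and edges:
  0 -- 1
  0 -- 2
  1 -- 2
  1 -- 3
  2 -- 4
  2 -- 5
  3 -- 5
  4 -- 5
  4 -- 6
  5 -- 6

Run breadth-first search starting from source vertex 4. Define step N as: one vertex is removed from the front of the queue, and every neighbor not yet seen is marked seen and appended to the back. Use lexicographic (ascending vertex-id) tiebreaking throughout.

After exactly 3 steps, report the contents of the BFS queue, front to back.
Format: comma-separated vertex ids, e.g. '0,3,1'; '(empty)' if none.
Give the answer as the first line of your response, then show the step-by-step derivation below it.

6,0,1,3

step 1: dequeue 4; queue=[2,5,6]; order=4
step 2: dequeue 2; queue=[5,6,0,1]; order=4,2
step 3: dequeue 5; queue=[6,0,1,3]; order=4,2,5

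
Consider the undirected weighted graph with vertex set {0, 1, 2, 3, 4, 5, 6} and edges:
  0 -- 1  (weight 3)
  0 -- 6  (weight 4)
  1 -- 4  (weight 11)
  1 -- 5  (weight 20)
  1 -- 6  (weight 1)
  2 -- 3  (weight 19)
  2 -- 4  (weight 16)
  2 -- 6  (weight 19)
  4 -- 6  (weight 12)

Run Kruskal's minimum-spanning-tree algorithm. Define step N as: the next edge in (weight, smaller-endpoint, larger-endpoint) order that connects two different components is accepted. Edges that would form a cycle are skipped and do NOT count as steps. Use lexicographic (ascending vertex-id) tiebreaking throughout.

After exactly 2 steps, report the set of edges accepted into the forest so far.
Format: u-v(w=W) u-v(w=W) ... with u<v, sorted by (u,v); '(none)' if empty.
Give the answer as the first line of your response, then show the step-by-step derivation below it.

0-1(w=3) 1-6(w=1)

step 1: add edge 1-6 (w=1); MST = {1-6(w=1)}
step 2: add edge 0-1 (w=3); MST = {0-1(w=3) 1-6(w=1)}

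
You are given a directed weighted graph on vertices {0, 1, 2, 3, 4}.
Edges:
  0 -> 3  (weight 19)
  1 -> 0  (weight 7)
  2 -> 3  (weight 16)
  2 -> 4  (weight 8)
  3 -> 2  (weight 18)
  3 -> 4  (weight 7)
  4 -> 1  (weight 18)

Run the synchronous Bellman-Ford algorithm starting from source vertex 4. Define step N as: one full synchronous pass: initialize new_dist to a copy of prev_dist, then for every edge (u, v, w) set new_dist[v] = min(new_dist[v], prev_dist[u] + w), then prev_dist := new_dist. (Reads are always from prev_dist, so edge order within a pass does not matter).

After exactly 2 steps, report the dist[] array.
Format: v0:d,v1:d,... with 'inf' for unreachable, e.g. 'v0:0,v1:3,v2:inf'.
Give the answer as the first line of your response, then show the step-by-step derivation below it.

v0:25,v1:18,v2:inf,v3:inf,v4:0

step 1: dist = v0:inf,v1:18,v2:inf,v3:inf,v4:0
step 2: dist = v0:25,v1:18,v2:inf,v3:inf,v4:0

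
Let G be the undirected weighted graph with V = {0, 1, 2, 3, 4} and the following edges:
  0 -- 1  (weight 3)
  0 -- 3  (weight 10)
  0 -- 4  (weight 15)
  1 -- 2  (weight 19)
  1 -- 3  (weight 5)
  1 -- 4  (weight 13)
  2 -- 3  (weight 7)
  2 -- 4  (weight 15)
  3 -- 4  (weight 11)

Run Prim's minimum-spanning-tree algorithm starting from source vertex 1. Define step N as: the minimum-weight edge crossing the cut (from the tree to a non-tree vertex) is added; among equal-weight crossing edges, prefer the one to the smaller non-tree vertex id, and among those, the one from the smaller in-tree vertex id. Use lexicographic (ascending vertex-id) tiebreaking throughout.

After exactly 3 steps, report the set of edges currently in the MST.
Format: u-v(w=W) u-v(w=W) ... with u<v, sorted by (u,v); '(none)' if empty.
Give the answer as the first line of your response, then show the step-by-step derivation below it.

0-1(w=3) 1-3(w=5) 2-3(w=7)

step 1: add edge 0-1 (w=3); MST = {0-1(w=3)}
step 2: add edge 1-3 (w=5); MST = {0-1(w=3) 1-3(w=5)}
step 3: add edge 2-3 (w=7); MST = {0-1(w=3) 1-3(w=5) 2-3(w=7)}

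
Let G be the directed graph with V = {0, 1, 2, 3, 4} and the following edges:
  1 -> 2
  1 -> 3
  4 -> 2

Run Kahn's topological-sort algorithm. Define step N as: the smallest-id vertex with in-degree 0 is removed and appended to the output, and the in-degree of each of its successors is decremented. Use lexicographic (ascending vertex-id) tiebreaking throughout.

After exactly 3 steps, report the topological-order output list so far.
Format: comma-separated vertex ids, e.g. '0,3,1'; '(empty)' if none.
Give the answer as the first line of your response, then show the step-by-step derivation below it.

0,1,3

step 1: output 0; order=[0]; indeg=(0,0,2,1,0)
step 2: output 1; order=[0,1]; indeg=(0,0,1,0,0)
step 3: output 3; order=[0,1,3]; indeg=(0,0,1,0,0)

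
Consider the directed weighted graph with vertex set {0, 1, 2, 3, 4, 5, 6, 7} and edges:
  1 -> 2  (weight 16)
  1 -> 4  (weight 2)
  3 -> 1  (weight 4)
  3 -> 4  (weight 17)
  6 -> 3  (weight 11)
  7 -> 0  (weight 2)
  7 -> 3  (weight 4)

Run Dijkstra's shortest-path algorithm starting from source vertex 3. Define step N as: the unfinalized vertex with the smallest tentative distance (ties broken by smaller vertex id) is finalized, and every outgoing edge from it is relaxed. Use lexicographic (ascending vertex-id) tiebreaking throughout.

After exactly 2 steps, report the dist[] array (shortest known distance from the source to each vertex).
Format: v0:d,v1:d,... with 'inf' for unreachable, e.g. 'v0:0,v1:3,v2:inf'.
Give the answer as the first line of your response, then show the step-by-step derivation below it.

v0:inf,v1:4,v2:20,v3:0,v4:6,v5:inf,v6:inf,v7:inf

step 1: dist = v0:inf,v1:4,v2:inf,v3:0,v4:17,v5:inf,v6:inf,v7:inf
step 2: dist = v0:inf,v1:4,v2:20,v3:0,v4:6,v5:inf,v6:inf,v7:inf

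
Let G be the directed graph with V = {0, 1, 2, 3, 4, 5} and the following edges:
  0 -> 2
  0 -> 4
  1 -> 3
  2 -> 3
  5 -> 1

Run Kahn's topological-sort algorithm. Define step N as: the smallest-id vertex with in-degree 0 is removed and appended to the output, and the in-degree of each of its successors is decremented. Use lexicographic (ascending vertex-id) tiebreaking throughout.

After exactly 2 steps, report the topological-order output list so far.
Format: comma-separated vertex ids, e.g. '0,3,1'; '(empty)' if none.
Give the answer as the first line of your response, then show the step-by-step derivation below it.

0,2

step 1: output 0; order=[0]; indeg=(0,1,0,2,0,0)
step 2: output 2; order=[0,2]; indeg=(0,1,0,1,0,0)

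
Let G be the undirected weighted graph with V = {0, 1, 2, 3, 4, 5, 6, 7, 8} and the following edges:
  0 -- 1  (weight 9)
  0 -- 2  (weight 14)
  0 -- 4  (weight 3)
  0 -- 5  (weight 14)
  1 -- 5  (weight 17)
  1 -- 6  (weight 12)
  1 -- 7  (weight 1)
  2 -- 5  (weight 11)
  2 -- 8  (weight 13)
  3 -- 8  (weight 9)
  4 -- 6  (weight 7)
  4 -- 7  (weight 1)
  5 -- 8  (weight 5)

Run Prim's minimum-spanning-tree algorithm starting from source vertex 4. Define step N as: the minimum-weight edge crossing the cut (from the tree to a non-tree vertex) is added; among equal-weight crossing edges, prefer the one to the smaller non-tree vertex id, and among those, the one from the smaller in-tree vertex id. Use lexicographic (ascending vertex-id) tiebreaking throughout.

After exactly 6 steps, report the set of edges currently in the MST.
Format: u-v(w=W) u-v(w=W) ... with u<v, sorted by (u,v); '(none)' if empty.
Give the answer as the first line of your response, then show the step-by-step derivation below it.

0-2(w=14) 0-4(w=3) 1-7(w=1) 2-5(w=11) 4-6(w=7) 4-7(w=1)

step 1: add edge 4-7 (w=1); MST = {4-7(w=1)}
step 2: add edge 1-7 (w=1); MST = {1-7(w=1) 4-7(w=1)}
step 3: add edge 0-4 (w=3); MST = {0-4(w=3) 1-7(w=1) 4-7(w=1)}
step 4: add edge 4-6 (w=7); MST = {0-4(w=3) 1-7(w=1) 4-6(w=7) 4-7(w=1)}
step 5: add edge 0-2 (w=14); MST = {0-2(w=14) 0-4(w=3) 1-7(w=1) 4-6(w=7) 4-7(w=1)}
step 6: add edge 2-5 (w=11); MST = {0-2(w=14) 0-4(w=3) 1-7(w=1) 2-5(w=11) 4-6(w=7) 4-7(w=1)}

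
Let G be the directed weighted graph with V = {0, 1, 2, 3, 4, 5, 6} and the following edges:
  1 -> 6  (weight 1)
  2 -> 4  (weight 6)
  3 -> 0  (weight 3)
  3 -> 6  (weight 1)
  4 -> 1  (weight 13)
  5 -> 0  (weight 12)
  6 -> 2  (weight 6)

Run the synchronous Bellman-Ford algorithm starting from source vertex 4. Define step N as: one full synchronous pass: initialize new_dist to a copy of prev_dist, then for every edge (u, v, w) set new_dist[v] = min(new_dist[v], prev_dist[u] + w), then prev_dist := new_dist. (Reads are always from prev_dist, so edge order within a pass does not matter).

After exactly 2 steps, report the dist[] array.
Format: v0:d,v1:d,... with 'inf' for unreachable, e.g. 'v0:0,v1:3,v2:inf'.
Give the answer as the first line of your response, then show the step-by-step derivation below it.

v0:inf,v1:13,v2:inf,v3:inf,v4:0,v5:inf,v6:14

step 1: dist = v0:inf,v1:13,v2:inf,v3:inf,v4:0,v5:inf,v6:inf
step 2: dist = v0:inf,v1:13,v2:inf,v3:inf,v4:0,v5:inf,v6:14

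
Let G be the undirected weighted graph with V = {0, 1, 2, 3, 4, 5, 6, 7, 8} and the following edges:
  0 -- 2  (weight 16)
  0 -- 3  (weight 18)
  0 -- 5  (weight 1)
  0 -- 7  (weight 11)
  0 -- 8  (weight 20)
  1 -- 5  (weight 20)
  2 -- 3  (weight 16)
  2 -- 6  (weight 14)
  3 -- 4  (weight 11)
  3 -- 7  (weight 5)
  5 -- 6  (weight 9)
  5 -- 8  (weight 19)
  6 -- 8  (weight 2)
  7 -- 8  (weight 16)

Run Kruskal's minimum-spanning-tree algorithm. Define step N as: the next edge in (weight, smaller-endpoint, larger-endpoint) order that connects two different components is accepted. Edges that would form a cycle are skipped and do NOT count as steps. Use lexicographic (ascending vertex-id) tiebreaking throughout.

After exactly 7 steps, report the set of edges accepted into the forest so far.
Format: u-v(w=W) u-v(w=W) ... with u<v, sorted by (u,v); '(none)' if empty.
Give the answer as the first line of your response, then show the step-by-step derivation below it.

0-5(w=1) 0-7(w=11) 2-6(w=14) 3-4(w=11) 3-7(w=5) 5-6(w=9) 6-8(w=2)

step 1: add edge 0-5 (w=1); MST = {0-5(w=1)}
step 2: add edge 6-8 (w=2); MST = {0-5(w=1) 6-8(w=2)}
step 3: add edge 3-7 (w=5); MST = {0-5(w=1) 3-7(w=5) 6-8(w=2)}
step 4: add edge 5-6 (w=9); MST = {0-5(w=1) 3-7(w=5) 5-6(w=9) 6-8(w=2)}
step 5: add edge 0-7 (w=11); MST = {0-5(w=1) 0-7(w=11) 3-7(w=5) 5-6(w=9) 6-8(w=2)}
step 6: add edge 3-4 (w=11); MST = {0-5(w=1) 0-7(w=11) 3-4(w=11) 3-7(w=5) 5-6(w=9) 6-8(w=2)}
step 7: add edge 2-6 (w=14); MST = {0-5(w=1) 0-7(w=11) 2-6(w=14) 3-4(w=11) 3-7(w=5) 5-6(w=9) 6-8(w=2)}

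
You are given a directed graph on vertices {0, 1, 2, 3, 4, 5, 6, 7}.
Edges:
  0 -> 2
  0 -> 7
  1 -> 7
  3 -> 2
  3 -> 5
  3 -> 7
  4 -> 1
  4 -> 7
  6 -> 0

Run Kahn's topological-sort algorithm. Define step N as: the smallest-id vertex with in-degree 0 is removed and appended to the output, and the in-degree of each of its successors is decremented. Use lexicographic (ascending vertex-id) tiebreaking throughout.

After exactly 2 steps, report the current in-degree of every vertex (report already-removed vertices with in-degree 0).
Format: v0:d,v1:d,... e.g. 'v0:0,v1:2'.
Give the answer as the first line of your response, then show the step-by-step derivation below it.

v0:1,v1:0,v2:1,v3:0,v4:0,v5:0,v6:0,v7:2

step 1: output 3; order=[3]; indeg=(1,1,1,0,0,0,0,3)
step 2: output 4; order=[3,4]; indeg=(1,0,1,0,0,0,0,2)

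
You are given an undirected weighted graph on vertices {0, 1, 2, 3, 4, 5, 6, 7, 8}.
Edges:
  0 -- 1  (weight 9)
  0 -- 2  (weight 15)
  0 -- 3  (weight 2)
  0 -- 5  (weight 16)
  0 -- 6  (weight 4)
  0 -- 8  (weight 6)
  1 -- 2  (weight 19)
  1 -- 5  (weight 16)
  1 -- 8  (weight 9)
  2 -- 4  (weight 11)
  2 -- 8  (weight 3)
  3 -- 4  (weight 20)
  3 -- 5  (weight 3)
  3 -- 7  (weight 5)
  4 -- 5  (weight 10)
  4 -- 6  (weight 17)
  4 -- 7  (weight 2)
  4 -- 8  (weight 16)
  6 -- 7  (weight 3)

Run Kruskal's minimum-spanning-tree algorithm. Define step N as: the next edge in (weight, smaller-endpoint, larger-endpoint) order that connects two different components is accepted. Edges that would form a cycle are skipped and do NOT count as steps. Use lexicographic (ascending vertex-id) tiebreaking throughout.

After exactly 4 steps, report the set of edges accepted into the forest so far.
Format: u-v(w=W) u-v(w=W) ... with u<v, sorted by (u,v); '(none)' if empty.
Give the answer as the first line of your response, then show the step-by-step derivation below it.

0-3(w=2) 2-8(w=3) 3-5(w=3) 4-7(w=2)

step 1: add edge 0-3 (w=2); MST = {0-3(w=2)}
step 2: add edge 4-7 (w=2); MST = {0-3(w=2) 4-7(w=2)}
step 3: add edge 2-8 (w=3); MST = {0-3(w=2) 2-8(w=3) 4-7(w=2)}
step 4: add edge 3-5 (w=3); MST = {0-3(w=2) 2-8(w=3) 3-5(w=3) 4-7(w=2)}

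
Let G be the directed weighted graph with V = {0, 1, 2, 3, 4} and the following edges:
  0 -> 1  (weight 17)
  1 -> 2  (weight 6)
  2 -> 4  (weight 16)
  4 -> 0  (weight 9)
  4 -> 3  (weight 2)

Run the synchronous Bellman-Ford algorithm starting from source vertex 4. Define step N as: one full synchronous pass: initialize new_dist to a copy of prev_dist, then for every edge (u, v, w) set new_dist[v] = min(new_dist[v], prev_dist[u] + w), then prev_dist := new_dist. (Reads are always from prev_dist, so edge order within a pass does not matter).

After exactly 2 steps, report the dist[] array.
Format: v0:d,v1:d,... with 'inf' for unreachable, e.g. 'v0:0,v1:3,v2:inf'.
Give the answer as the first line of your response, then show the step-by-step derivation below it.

v0:9,v1:26,v2:inf,v3:2,v4:0

step 1: dist = v0:9,v1:inf,v2:inf,v3:2,v4:0
step 2: dist = v0:9,v1:26,v2:inf,v3:2,v4:0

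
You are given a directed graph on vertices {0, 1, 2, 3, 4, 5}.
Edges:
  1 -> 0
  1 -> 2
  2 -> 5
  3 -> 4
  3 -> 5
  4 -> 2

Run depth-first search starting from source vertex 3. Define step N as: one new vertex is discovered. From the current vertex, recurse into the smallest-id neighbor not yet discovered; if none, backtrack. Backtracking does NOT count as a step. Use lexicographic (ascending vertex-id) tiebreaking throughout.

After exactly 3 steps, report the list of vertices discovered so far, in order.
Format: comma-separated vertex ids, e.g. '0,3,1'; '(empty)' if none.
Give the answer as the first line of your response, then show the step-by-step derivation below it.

3,4,2

step 1: discover 3; path=3; order=3
step 2: discover 4; path=3>4; order=3,4
step 3: discover 2; path=3>4>2; order=3,4,2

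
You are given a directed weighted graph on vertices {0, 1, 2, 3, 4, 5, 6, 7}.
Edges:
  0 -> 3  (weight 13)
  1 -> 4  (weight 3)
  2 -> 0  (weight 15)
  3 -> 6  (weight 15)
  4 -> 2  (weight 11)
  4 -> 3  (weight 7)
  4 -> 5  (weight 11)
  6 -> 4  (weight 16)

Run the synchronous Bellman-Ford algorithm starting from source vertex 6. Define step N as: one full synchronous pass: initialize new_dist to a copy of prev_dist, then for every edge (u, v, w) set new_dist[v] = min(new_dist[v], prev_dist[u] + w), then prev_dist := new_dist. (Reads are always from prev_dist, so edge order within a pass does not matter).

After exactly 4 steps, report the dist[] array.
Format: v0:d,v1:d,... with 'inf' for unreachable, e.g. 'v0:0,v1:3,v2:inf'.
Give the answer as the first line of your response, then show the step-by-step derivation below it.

v0:42,v1:inf,v2:27,v3:23,v4:16,v5:27,v6:0,v7:inf

step 1: dist = v0:inf,v1:inf,v2:inf,v3:inf,v4:16,v5:inf,v6:0,v7:inf
step 2: dist = v0:inf,v1:inf,v2:27,v3:23,v4:16,v5:27,v6:0,v7:inf
step 3: dist = v0:42,v1:inf,v2:27,v3:23,v4:16,v5:27,v6:0,v7:inf
step 4: dist = v0:42,v1:inf,v2:27,v3:23,v4:16,v5:27,v6:0,v7:inf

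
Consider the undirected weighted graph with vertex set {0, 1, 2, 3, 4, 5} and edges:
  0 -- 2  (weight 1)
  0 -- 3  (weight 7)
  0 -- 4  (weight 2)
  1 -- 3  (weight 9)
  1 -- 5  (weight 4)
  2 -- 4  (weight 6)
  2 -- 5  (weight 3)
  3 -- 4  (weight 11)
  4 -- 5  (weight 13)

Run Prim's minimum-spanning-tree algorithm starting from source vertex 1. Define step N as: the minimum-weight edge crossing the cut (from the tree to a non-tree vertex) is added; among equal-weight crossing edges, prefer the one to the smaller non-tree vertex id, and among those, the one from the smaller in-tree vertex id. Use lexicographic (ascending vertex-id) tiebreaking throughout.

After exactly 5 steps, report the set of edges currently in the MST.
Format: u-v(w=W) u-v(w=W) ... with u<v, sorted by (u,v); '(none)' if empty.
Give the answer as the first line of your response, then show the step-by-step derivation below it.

0-2(w=1) 0-3(w=7) 0-4(w=2) 1-5(w=4) 2-5(w=3)

step 1: add edge 1-5 (w=4); MST = {1-5(w=4)}
step 2: add edge 2-5 (w=3); MST = {1-5(w=4) 2-5(w=3)}
step 3: add edge 0-2 (w=1); MST = {0-2(w=1) 1-5(w=4) 2-5(w=3)}
step 4: add edge 0-4 (w=2); MST = {0-2(w=1) 0-4(w=2) 1-5(w=4) 2-5(w=3)}
step 5: add edge 0-3 (w=7); MST = {0-2(w=1) 0-3(w=7) 0-4(w=2) 1-5(w=4) 2-5(w=3)}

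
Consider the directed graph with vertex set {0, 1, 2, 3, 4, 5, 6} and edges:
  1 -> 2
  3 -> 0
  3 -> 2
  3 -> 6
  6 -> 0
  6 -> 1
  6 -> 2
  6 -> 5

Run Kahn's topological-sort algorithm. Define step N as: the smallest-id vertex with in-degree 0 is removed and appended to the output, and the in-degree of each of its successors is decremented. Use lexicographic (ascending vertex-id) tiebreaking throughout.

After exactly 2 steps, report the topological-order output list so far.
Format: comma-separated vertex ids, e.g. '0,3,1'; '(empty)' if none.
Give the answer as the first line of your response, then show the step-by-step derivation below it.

3,4

step 1: output 3; order=[3]; indeg=(1,1,2,0,0,1,0)
step 2: output 4; order=[3,4]; indeg=(1,1,2,0,0,1,0)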